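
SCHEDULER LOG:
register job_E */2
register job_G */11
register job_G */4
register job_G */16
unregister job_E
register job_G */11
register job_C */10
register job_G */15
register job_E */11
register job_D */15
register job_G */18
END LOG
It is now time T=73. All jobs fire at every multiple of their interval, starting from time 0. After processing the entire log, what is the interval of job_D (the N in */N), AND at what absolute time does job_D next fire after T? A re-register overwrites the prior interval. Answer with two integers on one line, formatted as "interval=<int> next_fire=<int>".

Op 1: register job_E */2 -> active={job_E:*/2}
Op 2: register job_G */11 -> active={job_E:*/2, job_G:*/11}
Op 3: register job_G */4 -> active={job_E:*/2, job_G:*/4}
Op 4: register job_G */16 -> active={job_E:*/2, job_G:*/16}
Op 5: unregister job_E -> active={job_G:*/16}
Op 6: register job_G */11 -> active={job_G:*/11}
Op 7: register job_C */10 -> active={job_C:*/10, job_G:*/11}
Op 8: register job_G */15 -> active={job_C:*/10, job_G:*/15}
Op 9: register job_E */11 -> active={job_C:*/10, job_E:*/11, job_G:*/15}
Op 10: register job_D */15 -> active={job_C:*/10, job_D:*/15, job_E:*/11, job_G:*/15}
Op 11: register job_G */18 -> active={job_C:*/10, job_D:*/15, job_E:*/11, job_G:*/18}
Final interval of job_D = 15
Next fire of job_D after T=73: (73//15+1)*15 = 75

Answer: interval=15 next_fire=75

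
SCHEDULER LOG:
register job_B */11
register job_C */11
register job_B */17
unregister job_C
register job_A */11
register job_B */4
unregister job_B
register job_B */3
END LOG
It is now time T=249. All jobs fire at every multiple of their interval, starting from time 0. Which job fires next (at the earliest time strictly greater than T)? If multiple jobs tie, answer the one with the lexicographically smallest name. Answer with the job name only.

Answer: job_B

Derivation:
Op 1: register job_B */11 -> active={job_B:*/11}
Op 2: register job_C */11 -> active={job_B:*/11, job_C:*/11}
Op 3: register job_B */17 -> active={job_B:*/17, job_C:*/11}
Op 4: unregister job_C -> active={job_B:*/17}
Op 5: register job_A */11 -> active={job_A:*/11, job_B:*/17}
Op 6: register job_B */4 -> active={job_A:*/11, job_B:*/4}
Op 7: unregister job_B -> active={job_A:*/11}
Op 8: register job_B */3 -> active={job_A:*/11, job_B:*/3}
  job_A: interval 11, next fire after T=249 is 253
  job_B: interval 3, next fire after T=249 is 252
Earliest = 252, winner (lex tiebreak) = job_B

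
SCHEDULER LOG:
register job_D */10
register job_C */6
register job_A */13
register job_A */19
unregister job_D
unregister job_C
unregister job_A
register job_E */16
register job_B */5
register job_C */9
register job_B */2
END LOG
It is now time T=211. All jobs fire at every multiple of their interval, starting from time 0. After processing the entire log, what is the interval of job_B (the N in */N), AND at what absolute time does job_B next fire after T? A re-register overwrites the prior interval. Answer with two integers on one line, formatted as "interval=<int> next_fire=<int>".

Answer: interval=2 next_fire=212

Derivation:
Op 1: register job_D */10 -> active={job_D:*/10}
Op 2: register job_C */6 -> active={job_C:*/6, job_D:*/10}
Op 3: register job_A */13 -> active={job_A:*/13, job_C:*/6, job_D:*/10}
Op 4: register job_A */19 -> active={job_A:*/19, job_C:*/6, job_D:*/10}
Op 5: unregister job_D -> active={job_A:*/19, job_C:*/6}
Op 6: unregister job_C -> active={job_A:*/19}
Op 7: unregister job_A -> active={}
Op 8: register job_E */16 -> active={job_E:*/16}
Op 9: register job_B */5 -> active={job_B:*/5, job_E:*/16}
Op 10: register job_C */9 -> active={job_B:*/5, job_C:*/9, job_E:*/16}
Op 11: register job_B */2 -> active={job_B:*/2, job_C:*/9, job_E:*/16}
Final interval of job_B = 2
Next fire of job_B after T=211: (211//2+1)*2 = 212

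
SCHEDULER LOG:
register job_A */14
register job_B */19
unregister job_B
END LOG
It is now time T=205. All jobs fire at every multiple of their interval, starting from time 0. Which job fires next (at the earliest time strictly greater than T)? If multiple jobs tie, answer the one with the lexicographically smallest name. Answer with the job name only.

Op 1: register job_A */14 -> active={job_A:*/14}
Op 2: register job_B */19 -> active={job_A:*/14, job_B:*/19}
Op 3: unregister job_B -> active={job_A:*/14}
  job_A: interval 14, next fire after T=205 is 210
Earliest = 210, winner (lex tiebreak) = job_A

Answer: job_A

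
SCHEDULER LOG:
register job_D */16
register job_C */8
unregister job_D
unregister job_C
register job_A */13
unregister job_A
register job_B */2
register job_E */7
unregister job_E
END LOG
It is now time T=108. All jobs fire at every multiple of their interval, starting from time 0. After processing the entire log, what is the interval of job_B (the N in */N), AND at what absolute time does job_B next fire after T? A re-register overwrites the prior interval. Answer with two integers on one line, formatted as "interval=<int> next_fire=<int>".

Op 1: register job_D */16 -> active={job_D:*/16}
Op 2: register job_C */8 -> active={job_C:*/8, job_D:*/16}
Op 3: unregister job_D -> active={job_C:*/8}
Op 4: unregister job_C -> active={}
Op 5: register job_A */13 -> active={job_A:*/13}
Op 6: unregister job_A -> active={}
Op 7: register job_B */2 -> active={job_B:*/2}
Op 8: register job_E */7 -> active={job_B:*/2, job_E:*/7}
Op 9: unregister job_E -> active={job_B:*/2}
Final interval of job_B = 2
Next fire of job_B after T=108: (108//2+1)*2 = 110

Answer: interval=2 next_fire=110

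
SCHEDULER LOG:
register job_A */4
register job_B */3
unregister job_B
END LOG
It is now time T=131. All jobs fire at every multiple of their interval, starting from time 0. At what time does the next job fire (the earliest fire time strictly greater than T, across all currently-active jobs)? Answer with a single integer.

Answer: 132

Derivation:
Op 1: register job_A */4 -> active={job_A:*/4}
Op 2: register job_B */3 -> active={job_A:*/4, job_B:*/3}
Op 3: unregister job_B -> active={job_A:*/4}
  job_A: interval 4, next fire after T=131 is 132
Earliest fire time = 132 (job job_A)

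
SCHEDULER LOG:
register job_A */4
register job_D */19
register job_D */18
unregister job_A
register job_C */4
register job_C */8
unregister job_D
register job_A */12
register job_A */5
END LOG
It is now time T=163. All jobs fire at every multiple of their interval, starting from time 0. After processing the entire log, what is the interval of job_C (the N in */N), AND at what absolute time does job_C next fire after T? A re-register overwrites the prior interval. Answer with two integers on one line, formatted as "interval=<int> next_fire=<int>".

Answer: interval=8 next_fire=168

Derivation:
Op 1: register job_A */4 -> active={job_A:*/4}
Op 2: register job_D */19 -> active={job_A:*/4, job_D:*/19}
Op 3: register job_D */18 -> active={job_A:*/4, job_D:*/18}
Op 4: unregister job_A -> active={job_D:*/18}
Op 5: register job_C */4 -> active={job_C:*/4, job_D:*/18}
Op 6: register job_C */8 -> active={job_C:*/8, job_D:*/18}
Op 7: unregister job_D -> active={job_C:*/8}
Op 8: register job_A */12 -> active={job_A:*/12, job_C:*/8}
Op 9: register job_A */5 -> active={job_A:*/5, job_C:*/8}
Final interval of job_C = 8
Next fire of job_C after T=163: (163//8+1)*8 = 168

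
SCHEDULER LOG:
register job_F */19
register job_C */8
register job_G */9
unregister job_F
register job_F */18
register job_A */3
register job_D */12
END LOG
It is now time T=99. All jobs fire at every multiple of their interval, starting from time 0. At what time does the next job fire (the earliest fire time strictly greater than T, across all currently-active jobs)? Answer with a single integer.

Answer: 102

Derivation:
Op 1: register job_F */19 -> active={job_F:*/19}
Op 2: register job_C */8 -> active={job_C:*/8, job_F:*/19}
Op 3: register job_G */9 -> active={job_C:*/8, job_F:*/19, job_G:*/9}
Op 4: unregister job_F -> active={job_C:*/8, job_G:*/9}
Op 5: register job_F */18 -> active={job_C:*/8, job_F:*/18, job_G:*/9}
Op 6: register job_A */3 -> active={job_A:*/3, job_C:*/8, job_F:*/18, job_G:*/9}
Op 7: register job_D */12 -> active={job_A:*/3, job_C:*/8, job_D:*/12, job_F:*/18, job_G:*/9}
  job_A: interval 3, next fire after T=99 is 102
  job_C: interval 8, next fire after T=99 is 104
  job_D: interval 12, next fire after T=99 is 108
  job_F: interval 18, next fire after T=99 is 108
  job_G: interval 9, next fire after T=99 is 108
Earliest fire time = 102 (job job_A)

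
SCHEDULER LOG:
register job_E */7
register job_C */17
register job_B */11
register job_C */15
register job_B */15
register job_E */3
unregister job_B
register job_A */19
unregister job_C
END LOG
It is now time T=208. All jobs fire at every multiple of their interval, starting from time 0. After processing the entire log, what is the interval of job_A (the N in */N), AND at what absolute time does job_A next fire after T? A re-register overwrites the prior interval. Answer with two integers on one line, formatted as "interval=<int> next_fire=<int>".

Op 1: register job_E */7 -> active={job_E:*/7}
Op 2: register job_C */17 -> active={job_C:*/17, job_E:*/7}
Op 3: register job_B */11 -> active={job_B:*/11, job_C:*/17, job_E:*/7}
Op 4: register job_C */15 -> active={job_B:*/11, job_C:*/15, job_E:*/7}
Op 5: register job_B */15 -> active={job_B:*/15, job_C:*/15, job_E:*/7}
Op 6: register job_E */3 -> active={job_B:*/15, job_C:*/15, job_E:*/3}
Op 7: unregister job_B -> active={job_C:*/15, job_E:*/3}
Op 8: register job_A */19 -> active={job_A:*/19, job_C:*/15, job_E:*/3}
Op 9: unregister job_C -> active={job_A:*/19, job_E:*/3}
Final interval of job_A = 19
Next fire of job_A after T=208: (208//19+1)*19 = 209

Answer: interval=19 next_fire=209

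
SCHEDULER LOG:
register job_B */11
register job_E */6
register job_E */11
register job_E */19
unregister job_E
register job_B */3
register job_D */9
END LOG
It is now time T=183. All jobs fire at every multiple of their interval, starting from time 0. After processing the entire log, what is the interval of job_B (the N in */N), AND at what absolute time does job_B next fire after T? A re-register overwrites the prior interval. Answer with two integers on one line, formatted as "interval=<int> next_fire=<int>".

Answer: interval=3 next_fire=186

Derivation:
Op 1: register job_B */11 -> active={job_B:*/11}
Op 2: register job_E */6 -> active={job_B:*/11, job_E:*/6}
Op 3: register job_E */11 -> active={job_B:*/11, job_E:*/11}
Op 4: register job_E */19 -> active={job_B:*/11, job_E:*/19}
Op 5: unregister job_E -> active={job_B:*/11}
Op 6: register job_B */3 -> active={job_B:*/3}
Op 7: register job_D */9 -> active={job_B:*/3, job_D:*/9}
Final interval of job_B = 3
Next fire of job_B after T=183: (183//3+1)*3 = 186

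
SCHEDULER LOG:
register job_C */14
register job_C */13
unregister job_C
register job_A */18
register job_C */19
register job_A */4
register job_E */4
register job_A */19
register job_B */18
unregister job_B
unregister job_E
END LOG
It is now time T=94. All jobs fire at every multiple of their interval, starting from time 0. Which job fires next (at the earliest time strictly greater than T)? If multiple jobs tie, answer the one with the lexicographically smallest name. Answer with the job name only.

Answer: job_A

Derivation:
Op 1: register job_C */14 -> active={job_C:*/14}
Op 2: register job_C */13 -> active={job_C:*/13}
Op 3: unregister job_C -> active={}
Op 4: register job_A */18 -> active={job_A:*/18}
Op 5: register job_C */19 -> active={job_A:*/18, job_C:*/19}
Op 6: register job_A */4 -> active={job_A:*/4, job_C:*/19}
Op 7: register job_E */4 -> active={job_A:*/4, job_C:*/19, job_E:*/4}
Op 8: register job_A */19 -> active={job_A:*/19, job_C:*/19, job_E:*/4}
Op 9: register job_B */18 -> active={job_A:*/19, job_B:*/18, job_C:*/19, job_E:*/4}
Op 10: unregister job_B -> active={job_A:*/19, job_C:*/19, job_E:*/4}
Op 11: unregister job_E -> active={job_A:*/19, job_C:*/19}
  job_A: interval 19, next fire after T=94 is 95
  job_C: interval 19, next fire after T=94 is 95
Earliest = 95, winner (lex tiebreak) = job_A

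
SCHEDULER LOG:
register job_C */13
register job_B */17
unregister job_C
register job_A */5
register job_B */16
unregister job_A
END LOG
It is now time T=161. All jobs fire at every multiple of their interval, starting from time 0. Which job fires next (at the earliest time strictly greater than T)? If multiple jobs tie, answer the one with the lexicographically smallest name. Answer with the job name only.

Op 1: register job_C */13 -> active={job_C:*/13}
Op 2: register job_B */17 -> active={job_B:*/17, job_C:*/13}
Op 3: unregister job_C -> active={job_B:*/17}
Op 4: register job_A */5 -> active={job_A:*/5, job_B:*/17}
Op 5: register job_B */16 -> active={job_A:*/5, job_B:*/16}
Op 6: unregister job_A -> active={job_B:*/16}
  job_B: interval 16, next fire after T=161 is 176
Earliest = 176, winner (lex tiebreak) = job_B

Answer: job_B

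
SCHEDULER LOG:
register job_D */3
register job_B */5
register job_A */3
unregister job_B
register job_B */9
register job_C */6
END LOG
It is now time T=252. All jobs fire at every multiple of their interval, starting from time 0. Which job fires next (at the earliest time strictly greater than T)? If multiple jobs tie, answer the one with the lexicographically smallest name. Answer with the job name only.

Answer: job_A

Derivation:
Op 1: register job_D */3 -> active={job_D:*/3}
Op 2: register job_B */5 -> active={job_B:*/5, job_D:*/3}
Op 3: register job_A */3 -> active={job_A:*/3, job_B:*/5, job_D:*/3}
Op 4: unregister job_B -> active={job_A:*/3, job_D:*/3}
Op 5: register job_B */9 -> active={job_A:*/3, job_B:*/9, job_D:*/3}
Op 6: register job_C */6 -> active={job_A:*/3, job_B:*/9, job_C:*/6, job_D:*/3}
  job_A: interval 3, next fire after T=252 is 255
  job_B: interval 9, next fire after T=252 is 261
  job_C: interval 6, next fire after T=252 is 258
  job_D: interval 3, next fire after T=252 is 255
Earliest = 255, winner (lex tiebreak) = job_A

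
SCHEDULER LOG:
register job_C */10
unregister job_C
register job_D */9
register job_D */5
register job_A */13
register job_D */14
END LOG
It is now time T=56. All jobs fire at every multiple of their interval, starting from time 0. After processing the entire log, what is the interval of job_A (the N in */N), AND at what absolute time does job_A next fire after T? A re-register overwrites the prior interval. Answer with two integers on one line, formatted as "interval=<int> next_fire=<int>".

Answer: interval=13 next_fire=65

Derivation:
Op 1: register job_C */10 -> active={job_C:*/10}
Op 2: unregister job_C -> active={}
Op 3: register job_D */9 -> active={job_D:*/9}
Op 4: register job_D */5 -> active={job_D:*/5}
Op 5: register job_A */13 -> active={job_A:*/13, job_D:*/5}
Op 6: register job_D */14 -> active={job_A:*/13, job_D:*/14}
Final interval of job_A = 13
Next fire of job_A after T=56: (56//13+1)*13 = 65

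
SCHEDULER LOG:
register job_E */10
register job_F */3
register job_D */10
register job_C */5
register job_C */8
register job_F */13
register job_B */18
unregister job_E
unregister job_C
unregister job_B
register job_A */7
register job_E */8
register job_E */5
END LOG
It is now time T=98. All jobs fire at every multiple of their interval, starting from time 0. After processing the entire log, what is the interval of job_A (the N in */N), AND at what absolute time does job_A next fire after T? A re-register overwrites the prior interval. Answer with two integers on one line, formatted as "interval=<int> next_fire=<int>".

Op 1: register job_E */10 -> active={job_E:*/10}
Op 2: register job_F */3 -> active={job_E:*/10, job_F:*/3}
Op 3: register job_D */10 -> active={job_D:*/10, job_E:*/10, job_F:*/3}
Op 4: register job_C */5 -> active={job_C:*/5, job_D:*/10, job_E:*/10, job_F:*/3}
Op 5: register job_C */8 -> active={job_C:*/8, job_D:*/10, job_E:*/10, job_F:*/3}
Op 6: register job_F */13 -> active={job_C:*/8, job_D:*/10, job_E:*/10, job_F:*/13}
Op 7: register job_B */18 -> active={job_B:*/18, job_C:*/8, job_D:*/10, job_E:*/10, job_F:*/13}
Op 8: unregister job_E -> active={job_B:*/18, job_C:*/8, job_D:*/10, job_F:*/13}
Op 9: unregister job_C -> active={job_B:*/18, job_D:*/10, job_F:*/13}
Op 10: unregister job_B -> active={job_D:*/10, job_F:*/13}
Op 11: register job_A */7 -> active={job_A:*/7, job_D:*/10, job_F:*/13}
Op 12: register job_E */8 -> active={job_A:*/7, job_D:*/10, job_E:*/8, job_F:*/13}
Op 13: register job_E */5 -> active={job_A:*/7, job_D:*/10, job_E:*/5, job_F:*/13}
Final interval of job_A = 7
Next fire of job_A after T=98: (98//7+1)*7 = 105

Answer: interval=7 next_fire=105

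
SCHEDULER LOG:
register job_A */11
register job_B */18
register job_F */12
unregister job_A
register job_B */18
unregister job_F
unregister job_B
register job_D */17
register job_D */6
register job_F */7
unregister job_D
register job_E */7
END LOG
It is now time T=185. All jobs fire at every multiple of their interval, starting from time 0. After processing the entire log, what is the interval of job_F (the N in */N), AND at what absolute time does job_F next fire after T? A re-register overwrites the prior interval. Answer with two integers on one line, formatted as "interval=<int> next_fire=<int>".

Op 1: register job_A */11 -> active={job_A:*/11}
Op 2: register job_B */18 -> active={job_A:*/11, job_B:*/18}
Op 3: register job_F */12 -> active={job_A:*/11, job_B:*/18, job_F:*/12}
Op 4: unregister job_A -> active={job_B:*/18, job_F:*/12}
Op 5: register job_B */18 -> active={job_B:*/18, job_F:*/12}
Op 6: unregister job_F -> active={job_B:*/18}
Op 7: unregister job_B -> active={}
Op 8: register job_D */17 -> active={job_D:*/17}
Op 9: register job_D */6 -> active={job_D:*/6}
Op 10: register job_F */7 -> active={job_D:*/6, job_F:*/7}
Op 11: unregister job_D -> active={job_F:*/7}
Op 12: register job_E */7 -> active={job_E:*/7, job_F:*/7}
Final interval of job_F = 7
Next fire of job_F after T=185: (185//7+1)*7 = 189

Answer: interval=7 next_fire=189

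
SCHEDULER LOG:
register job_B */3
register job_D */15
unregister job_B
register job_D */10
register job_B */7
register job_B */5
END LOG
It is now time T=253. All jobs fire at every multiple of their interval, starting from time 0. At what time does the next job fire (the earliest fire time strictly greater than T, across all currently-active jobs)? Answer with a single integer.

Op 1: register job_B */3 -> active={job_B:*/3}
Op 2: register job_D */15 -> active={job_B:*/3, job_D:*/15}
Op 3: unregister job_B -> active={job_D:*/15}
Op 4: register job_D */10 -> active={job_D:*/10}
Op 5: register job_B */7 -> active={job_B:*/7, job_D:*/10}
Op 6: register job_B */5 -> active={job_B:*/5, job_D:*/10}
  job_B: interval 5, next fire after T=253 is 255
  job_D: interval 10, next fire after T=253 is 260
Earliest fire time = 255 (job job_B)

Answer: 255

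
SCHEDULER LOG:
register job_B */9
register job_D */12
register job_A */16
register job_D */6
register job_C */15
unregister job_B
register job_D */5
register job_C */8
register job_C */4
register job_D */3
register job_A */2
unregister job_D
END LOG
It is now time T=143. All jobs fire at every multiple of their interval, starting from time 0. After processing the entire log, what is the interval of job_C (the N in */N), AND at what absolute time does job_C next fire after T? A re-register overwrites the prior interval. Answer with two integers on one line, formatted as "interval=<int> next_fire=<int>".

Op 1: register job_B */9 -> active={job_B:*/9}
Op 2: register job_D */12 -> active={job_B:*/9, job_D:*/12}
Op 3: register job_A */16 -> active={job_A:*/16, job_B:*/9, job_D:*/12}
Op 4: register job_D */6 -> active={job_A:*/16, job_B:*/9, job_D:*/6}
Op 5: register job_C */15 -> active={job_A:*/16, job_B:*/9, job_C:*/15, job_D:*/6}
Op 6: unregister job_B -> active={job_A:*/16, job_C:*/15, job_D:*/6}
Op 7: register job_D */5 -> active={job_A:*/16, job_C:*/15, job_D:*/5}
Op 8: register job_C */8 -> active={job_A:*/16, job_C:*/8, job_D:*/5}
Op 9: register job_C */4 -> active={job_A:*/16, job_C:*/4, job_D:*/5}
Op 10: register job_D */3 -> active={job_A:*/16, job_C:*/4, job_D:*/3}
Op 11: register job_A */2 -> active={job_A:*/2, job_C:*/4, job_D:*/3}
Op 12: unregister job_D -> active={job_A:*/2, job_C:*/4}
Final interval of job_C = 4
Next fire of job_C after T=143: (143//4+1)*4 = 144

Answer: interval=4 next_fire=144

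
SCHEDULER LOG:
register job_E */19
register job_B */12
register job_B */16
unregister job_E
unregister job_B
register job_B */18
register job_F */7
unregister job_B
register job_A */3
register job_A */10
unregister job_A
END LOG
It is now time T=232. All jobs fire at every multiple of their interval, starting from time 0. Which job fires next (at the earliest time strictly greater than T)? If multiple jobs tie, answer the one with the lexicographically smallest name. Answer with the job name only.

Answer: job_F

Derivation:
Op 1: register job_E */19 -> active={job_E:*/19}
Op 2: register job_B */12 -> active={job_B:*/12, job_E:*/19}
Op 3: register job_B */16 -> active={job_B:*/16, job_E:*/19}
Op 4: unregister job_E -> active={job_B:*/16}
Op 5: unregister job_B -> active={}
Op 6: register job_B */18 -> active={job_B:*/18}
Op 7: register job_F */7 -> active={job_B:*/18, job_F:*/7}
Op 8: unregister job_B -> active={job_F:*/7}
Op 9: register job_A */3 -> active={job_A:*/3, job_F:*/7}
Op 10: register job_A */10 -> active={job_A:*/10, job_F:*/7}
Op 11: unregister job_A -> active={job_F:*/7}
  job_F: interval 7, next fire after T=232 is 238
Earliest = 238, winner (lex tiebreak) = job_F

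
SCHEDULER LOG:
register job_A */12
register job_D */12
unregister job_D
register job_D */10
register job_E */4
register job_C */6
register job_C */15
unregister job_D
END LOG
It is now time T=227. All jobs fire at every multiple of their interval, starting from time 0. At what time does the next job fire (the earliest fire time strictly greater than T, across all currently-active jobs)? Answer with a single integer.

Answer: 228

Derivation:
Op 1: register job_A */12 -> active={job_A:*/12}
Op 2: register job_D */12 -> active={job_A:*/12, job_D:*/12}
Op 3: unregister job_D -> active={job_A:*/12}
Op 4: register job_D */10 -> active={job_A:*/12, job_D:*/10}
Op 5: register job_E */4 -> active={job_A:*/12, job_D:*/10, job_E:*/4}
Op 6: register job_C */6 -> active={job_A:*/12, job_C:*/6, job_D:*/10, job_E:*/4}
Op 7: register job_C */15 -> active={job_A:*/12, job_C:*/15, job_D:*/10, job_E:*/4}
Op 8: unregister job_D -> active={job_A:*/12, job_C:*/15, job_E:*/4}
  job_A: interval 12, next fire after T=227 is 228
  job_C: interval 15, next fire after T=227 is 240
  job_E: interval 4, next fire after T=227 is 228
Earliest fire time = 228 (job job_A)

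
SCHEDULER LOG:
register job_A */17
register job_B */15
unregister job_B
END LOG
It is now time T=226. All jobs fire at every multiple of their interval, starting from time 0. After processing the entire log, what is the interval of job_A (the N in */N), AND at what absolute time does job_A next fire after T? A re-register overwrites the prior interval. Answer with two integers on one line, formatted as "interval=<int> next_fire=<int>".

Op 1: register job_A */17 -> active={job_A:*/17}
Op 2: register job_B */15 -> active={job_A:*/17, job_B:*/15}
Op 3: unregister job_B -> active={job_A:*/17}
Final interval of job_A = 17
Next fire of job_A after T=226: (226//17+1)*17 = 238

Answer: interval=17 next_fire=238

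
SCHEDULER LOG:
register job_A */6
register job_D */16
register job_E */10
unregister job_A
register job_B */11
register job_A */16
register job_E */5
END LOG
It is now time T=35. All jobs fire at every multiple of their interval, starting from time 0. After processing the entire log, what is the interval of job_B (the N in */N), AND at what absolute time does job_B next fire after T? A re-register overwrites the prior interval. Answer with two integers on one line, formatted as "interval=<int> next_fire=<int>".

Op 1: register job_A */6 -> active={job_A:*/6}
Op 2: register job_D */16 -> active={job_A:*/6, job_D:*/16}
Op 3: register job_E */10 -> active={job_A:*/6, job_D:*/16, job_E:*/10}
Op 4: unregister job_A -> active={job_D:*/16, job_E:*/10}
Op 5: register job_B */11 -> active={job_B:*/11, job_D:*/16, job_E:*/10}
Op 6: register job_A */16 -> active={job_A:*/16, job_B:*/11, job_D:*/16, job_E:*/10}
Op 7: register job_E */5 -> active={job_A:*/16, job_B:*/11, job_D:*/16, job_E:*/5}
Final interval of job_B = 11
Next fire of job_B after T=35: (35//11+1)*11 = 44

Answer: interval=11 next_fire=44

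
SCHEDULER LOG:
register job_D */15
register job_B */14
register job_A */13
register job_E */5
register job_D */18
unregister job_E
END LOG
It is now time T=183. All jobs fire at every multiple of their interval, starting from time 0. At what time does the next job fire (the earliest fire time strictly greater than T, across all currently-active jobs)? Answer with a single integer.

Answer: 195

Derivation:
Op 1: register job_D */15 -> active={job_D:*/15}
Op 2: register job_B */14 -> active={job_B:*/14, job_D:*/15}
Op 3: register job_A */13 -> active={job_A:*/13, job_B:*/14, job_D:*/15}
Op 4: register job_E */5 -> active={job_A:*/13, job_B:*/14, job_D:*/15, job_E:*/5}
Op 5: register job_D */18 -> active={job_A:*/13, job_B:*/14, job_D:*/18, job_E:*/5}
Op 6: unregister job_E -> active={job_A:*/13, job_B:*/14, job_D:*/18}
  job_A: interval 13, next fire after T=183 is 195
  job_B: interval 14, next fire after T=183 is 196
  job_D: interval 18, next fire after T=183 is 198
Earliest fire time = 195 (job job_A)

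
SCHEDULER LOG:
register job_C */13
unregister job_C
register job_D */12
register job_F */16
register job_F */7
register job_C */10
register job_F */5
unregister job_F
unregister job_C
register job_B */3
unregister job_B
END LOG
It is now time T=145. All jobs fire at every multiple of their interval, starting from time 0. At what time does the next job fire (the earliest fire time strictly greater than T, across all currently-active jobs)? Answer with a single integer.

Answer: 156

Derivation:
Op 1: register job_C */13 -> active={job_C:*/13}
Op 2: unregister job_C -> active={}
Op 3: register job_D */12 -> active={job_D:*/12}
Op 4: register job_F */16 -> active={job_D:*/12, job_F:*/16}
Op 5: register job_F */7 -> active={job_D:*/12, job_F:*/7}
Op 6: register job_C */10 -> active={job_C:*/10, job_D:*/12, job_F:*/7}
Op 7: register job_F */5 -> active={job_C:*/10, job_D:*/12, job_F:*/5}
Op 8: unregister job_F -> active={job_C:*/10, job_D:*/12}
Op 9: unregister job_C -> active={job_D:*/12}
Op 10: register job_B */3 -> active={job_B:*/3, job_D:*/12}
Op 11: unregister job_B -> active={job_D:*/12}
  job_D: interval 12, next fire after T=145 is 156
Earliest fire time = 156 (job job_D)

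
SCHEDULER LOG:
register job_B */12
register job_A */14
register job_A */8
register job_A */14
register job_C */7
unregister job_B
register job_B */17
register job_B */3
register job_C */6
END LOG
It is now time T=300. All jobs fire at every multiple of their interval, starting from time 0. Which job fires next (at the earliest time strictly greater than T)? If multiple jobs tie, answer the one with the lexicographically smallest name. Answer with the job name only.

Answer: job_B

Derivation:
Op 1: register job_B */12 -> active={job_B:*/12}
Op 2: register job_A */14 -> active={job_A:*/14, job_B:*/12}
Op 3: register job_A */8 -> active={job_A:*/8, job_B:*/12}
Op 4: register job_A */14 -> active={job_A:*/14, job_B:*/12}
Op 5: register job_C */7 -> active={job_A:*/14, job_B:*/12, job_C:*/7}
Op 6: unregister job_B -> active={job_A:*/14, job_C:*/7}
Op 7: register job_B */17 -> active={job_A:*/14, job_B:*/17, job_C:*/7}
Op 8: register job_B */3 -> active={job_A:*/14, job_B:*/3, job_C:*/7}
Op 9: register job_C */6 -> active={job_A:*/14, job_B:*/3, job_C:*/6}
  job_A: interval 14, next fire after T=300 is 308
  job_B: interval 3, next fire after T=300 is 303
  job_C: interval 6, next fire after T=300 is 306
Earliest = 303, winner (lex tiebreak) = job_B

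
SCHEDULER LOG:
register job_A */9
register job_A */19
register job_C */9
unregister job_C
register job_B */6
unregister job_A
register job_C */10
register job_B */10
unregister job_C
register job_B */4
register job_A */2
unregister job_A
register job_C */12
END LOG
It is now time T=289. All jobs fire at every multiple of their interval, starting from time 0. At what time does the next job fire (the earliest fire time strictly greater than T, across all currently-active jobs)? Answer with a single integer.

Answer: 292

Derivation:
Op 1: register job_A */9 -> active={job_A:*/9}
Op 2: register job_A */19 -> active={job_A:*/19}
Op 3: register job_C */9 -> active={job_A:*/19, job_C:*/9}
Op 4: unregister job_C -> active={job_A:*/19}
Op 5: register job_B */6 -> active={job_A:*/19, job_B:*/6}
Op 6: unregister job_A -> active={job_B:*/6}
Op 7: register job_C */10 -> active={job_B:*/6, job_C:*/10}
Op 8: register job_B */10 -> active={job_B:*/10, job_C:*/10}
Op 9: unregister job_C -> active={job_B:*/10}
Op 10: register job_B */4 -> active={job_B:*/4}
Op 11: register job_A */2 -> active={job_A:*/2, job_B:*/4}
Op 12: unregister job_A -> active={job_B:*/4}
Op 13: register job_C */12 -> active={job_B:*/4, job_C:*/12}
  job_B: interval 4, next fire after T=289 is 292
  job_C: interval 12, next fire after T=289 is 300
Earliest fire time = 292 (job job_B)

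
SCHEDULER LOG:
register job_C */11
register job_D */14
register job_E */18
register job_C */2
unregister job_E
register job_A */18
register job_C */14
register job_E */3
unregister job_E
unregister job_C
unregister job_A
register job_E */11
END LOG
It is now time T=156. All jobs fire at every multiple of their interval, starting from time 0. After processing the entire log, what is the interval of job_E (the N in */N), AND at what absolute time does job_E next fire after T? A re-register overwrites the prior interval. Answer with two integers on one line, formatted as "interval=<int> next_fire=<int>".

Op 1: register job_C */11 -> active={job_C:*/11}
Op 2: register job_D */14 -> active={job_C:*/11, job_D:*/14}
Op 3: register job_E */18 -> active={job_C:*/11, job_D:*/14, job_E:*/18}
Op 4: register job_C */2 -> active={job_C:*/2, job_D:*/14, job_E:*/18}
Op 5: unregister job_E -> active={job_C:*/2, job_D:*/14}
Op 6: register job_A */18 -> active={job_A:*/18, job_C:*/2, job_D:*/14}
Op 7: register job_C */14 -> active={job_A:*/18, job_C:*/14, job_D:*/14}
Op 8: register job_E */3 -> active={job_A:*/18, job_C:*/14, job_D:*/14, job_E:*/3}
Op 9: unregister job_E -> active={job_A:*/18, job_C:*/14, job_D:*/14}
Op 10: unregister job_C -> active={job_A:*/18, job_D:*/14}
Op 11: unregister job_A -> active={job_D:*/14}
Op 12: register job_E */11 -> active={job_D:*/14, job_E:*/11}
Final interval of job_E = 11
Next fire of job_E after T=156: (156//11+1)*11 = 165

Answer: interval=11 next_fire=165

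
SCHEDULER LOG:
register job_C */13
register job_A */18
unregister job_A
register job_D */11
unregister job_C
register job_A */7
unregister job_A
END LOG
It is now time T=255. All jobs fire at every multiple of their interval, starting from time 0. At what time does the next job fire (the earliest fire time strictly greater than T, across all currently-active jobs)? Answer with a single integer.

Answer: 264

Derivation:
Op 1: register job_C */13 -> active={job_C:*/13}
Op 2: register job_A */18 -> active={job_A:*/18, job_C:*/13}
Op 3: unregister job_A -> active={job_C:*/13}
Op 4: register job_D */11 -> active={job_C:*/13, job_D:*/11}
Op 5: unregister job_C -> active={job_D:*/11}
Op 6: register job_A */7 -> active={job_A:*/7, job_D:*/11}
Op 7: unregister job_A -> active={job_D:*/11}
  job_D: interval 11, next fire after T=255 is 264
Earliest fire time = 264 (job job_D)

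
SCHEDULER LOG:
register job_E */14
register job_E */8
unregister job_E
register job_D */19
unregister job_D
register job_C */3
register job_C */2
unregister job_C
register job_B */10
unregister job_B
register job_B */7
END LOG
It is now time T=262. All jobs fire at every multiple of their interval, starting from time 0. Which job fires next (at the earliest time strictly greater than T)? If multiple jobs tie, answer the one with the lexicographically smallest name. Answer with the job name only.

Answer: job_B

Derivation:
Op 1: register job_E */14 -> active={job_E:*/14}
Op 2: register job_E */8 -> active={job_E:*/8}
Op 3: unregister job_E -> active={}
Op 4: register job_D */19 -> active={job_D:*/19}
Op 5: unregister job_D -> active={}
Op 6: register job_C */3 -> active={job_C:*/3}
Op 7: register job_C */2 -> active={job_C:*/2}
Op 8: unregister job_C -> active={}
Op 9: register job_B */10 -> active={job_B:*/10}
Op 10: unregister job_B -> active={}
Op 11: register job_B */7 -> active={job_B:*/7}
  job_B: interval 7, next fire after T=262 is 266
Earliest = 266, winner (lex tiebreak) = job_B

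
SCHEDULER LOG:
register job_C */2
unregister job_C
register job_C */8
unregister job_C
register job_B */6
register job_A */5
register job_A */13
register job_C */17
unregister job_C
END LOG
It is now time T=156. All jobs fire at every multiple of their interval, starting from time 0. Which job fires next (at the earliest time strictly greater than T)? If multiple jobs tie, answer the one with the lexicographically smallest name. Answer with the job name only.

Answer: job_B

Derivation:
Op 1: register job_C */2 -> active={job_C:*/2}
Op 2: unregister job_C -> active={}
Op 3: register job_C */8 -> active={job_C:*/8}
Op 4: unregister job_C -> active={}
Op 5: register job_B */6 -> active={job_B:*/6}
Op 6: register job_A */5 -> active={job_A:*/5, job_B:*/6}
Op 7: register job_A */13 -> active={job_A:*/13, job_B:*/6}
Op 8: register job_C */17 -> active={job_A:*/13, job_B:*/6, job_C:*/17}
Op 9: unregister job_C -> active={job_A:*/13, job_B:*/6}
  job_A: interval 13, next fire after T=156 is 169
  job_B: interval 6, next fire after T=156 is 162
Earliest = 162, winner (lex tiebreak) = job_B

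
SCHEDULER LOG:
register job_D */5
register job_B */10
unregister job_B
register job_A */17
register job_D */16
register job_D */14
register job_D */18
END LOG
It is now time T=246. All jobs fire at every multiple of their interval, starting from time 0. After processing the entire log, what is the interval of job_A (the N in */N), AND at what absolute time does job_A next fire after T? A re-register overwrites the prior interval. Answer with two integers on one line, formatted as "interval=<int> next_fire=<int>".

Op 1: register job_D */5 -> active={job_D:*/5}
Op 2: register job_B */10 -> active={job_B:*/10, job_D:*/5}
Op 3: unregister job_B -> active={job_D:*/5}
Op 4: register job_A */17 -> active={job_A:*/17, job_D:*/5}
Op 5: register job_D */16 -> active={job_A:*/17, job_D:*/16}
Op 6: register job_D */14 -> active={job_A:*/17, job_D:*/14}
Op 7: register job_D */18 -> active={job_A:*/17, job_D:*/18}
Final interval of job_A = 17
Next fire of job_A after T=246: (246//17+1)*17 = 255

Answer: interval=17 next_fire=255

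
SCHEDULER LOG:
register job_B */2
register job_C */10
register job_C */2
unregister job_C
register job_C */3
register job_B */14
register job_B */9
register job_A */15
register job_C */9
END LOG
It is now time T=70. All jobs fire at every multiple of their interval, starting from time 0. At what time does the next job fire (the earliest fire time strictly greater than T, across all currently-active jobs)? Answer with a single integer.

Op 1: register job_B */2 -> active={job_B:*/2}
Op 2: register job_C */10 -> active={job_B:*/2, job_C:*/10}
Op 3: register job_C */2 -> active={job_B:*/2, job_C:*/2}
Op 4: unregister job_C -> active={job_B:*/2}
Op 5: register job_C */3 -> active={job_B:*/2, job_C:*/3}
Op 6: register job_B */14 -> active={job_B:*/14, job_C:*/3}
Op 7: register job_B */9 -> active={job_B:*/9, job_C:*/3}
Op 8: register job_A */15 -> active={job_A:*/15, job_B:*/9, job_C:*/3}
Op 9: register job_C */9 -> active={job_A:*/15, job_B:*/9, job_C:*/9}
  job_A: interval 15, next fire after T=70 is 75
  job_B: interval 9, next fire after T=70 is 72
  job_C: interval 9, next fire after T=70 is 72
Earliest fire time = 72 (job job_B)

Answer: 72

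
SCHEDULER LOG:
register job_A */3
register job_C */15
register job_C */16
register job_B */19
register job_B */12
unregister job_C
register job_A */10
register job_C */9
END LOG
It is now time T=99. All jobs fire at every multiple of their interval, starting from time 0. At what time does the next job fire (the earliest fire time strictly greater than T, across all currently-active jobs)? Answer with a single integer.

Op 1: register job_A */3 -> active={job_A:*/3}
Op 2: register job_C */15 -> active={job_A:*/3, job_C:*/15}
Op 3: register job_C */16 -> active={job_A:*/3, job_C:*/16}
Op 4: register job_B */19 -> active={job_A:*/3, job_B:*/19, job_C:*/16}
Op 5: register job_B */12 -> active={job_A:*/3, job_B:*/12, job_C:*/16}
Op 6: unregister job_C -> active={job_A:*/3, job_B:*/12}
Op 7: register job_A */10 -> active={job_A:*/10, job_B:*/12}
Op 8: register job_C */9 -> active={job_A:*/10, job_B:*/12, job_C:*/9}
  job_A: interval 10, next fire after T=99 is 100
  job_B: interval 12, next fire after T=99 is 108
  job_C: interval 9, next fire after T=99 is 108
Earliest fire time = 100 (job job_A)

Answer: 100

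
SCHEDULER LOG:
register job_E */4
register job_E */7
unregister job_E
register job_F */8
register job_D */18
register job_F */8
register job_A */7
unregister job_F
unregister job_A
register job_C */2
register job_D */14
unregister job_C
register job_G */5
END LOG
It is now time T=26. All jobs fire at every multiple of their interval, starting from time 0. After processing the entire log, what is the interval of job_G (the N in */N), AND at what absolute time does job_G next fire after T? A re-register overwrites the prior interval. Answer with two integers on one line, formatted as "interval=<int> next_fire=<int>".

Op 1: register job_E */4 -> active={job_E:*/4}
Op 2: register job_E */7 -> active={job_E:*/7}
Op 3: unregister job_E -> active={}
Op 4: register job_F */8 -> active={job_F:*/8}
Op 5: register job_D */18 -> active={job_D:*/18, job_F:*/8}
Op 6: register job_F */8 -> active={job_D:*/18, job_F:*/8}
Op 7: register job_A */7 -> active={job_A:*/7, job_D:*/18, job_F:*/8}
Op 8: unregister job_F -> active={job_A:*/7, job_D:*/18}
Op 9: unregister job_A -> active={job_D:*/18}
Op 10: register job_C */2 -> active={job_C:*/2, job_D:*/18}
Op 11: register job_D */14 -> active={job_C:*/2, job_D:*/14}
Op 12: unregister job_C -> active={job_D:*/14}
Op 13: register job_G */5 -> active={job_D:*/14, job_G:*/5}
Final interval of job_G = 5
Next fire of job_G after T=26: (26//5+1)*5 = 30

Answer: interval=5 next_fire=30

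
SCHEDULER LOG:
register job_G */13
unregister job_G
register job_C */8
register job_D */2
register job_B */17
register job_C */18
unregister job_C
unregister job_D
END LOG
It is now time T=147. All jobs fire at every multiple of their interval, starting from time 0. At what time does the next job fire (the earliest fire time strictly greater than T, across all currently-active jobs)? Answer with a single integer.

Answer: 153

Derivation:
Op 1: register job_G */13 -> active={job_G:*/13}
Op 2: unregister job_G -> active={}
Op 3: register job_C */8 -> active={job_C:*/8}
Op 4: register job_D */2 -> active={job_C:*/8, job_D:*/2}
Op 5: register job_B */17 -> active={job_B:*/17, job_C:*/8, job_D:*/2}
Op 6: register job_C */18 -> active={job_B:*/17, job_C:*/18, job_D:*/2}
Op 7: unregister job_C -> active={job_B:*/17, job_D:*/2}
Op 8: unregister job_D -> active={job_B:*/17}
  job_B: interval 17, next fire after T=147 is 153
Earliest fire time = 153 (job job_B)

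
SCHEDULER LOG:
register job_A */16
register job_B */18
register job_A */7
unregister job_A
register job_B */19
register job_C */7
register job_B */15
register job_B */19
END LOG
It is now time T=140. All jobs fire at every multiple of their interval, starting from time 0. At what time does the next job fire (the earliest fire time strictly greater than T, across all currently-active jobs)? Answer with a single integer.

Op 1: register job_A */16 -> active={job_A:*/16}
Op 2: register job_B */18 -> active={job_A:*/16, job_B:*/18}
Op 3: register job_A */7 -> active={job_A:*/7, job_B:*/18}
Op 4: unregister job_A -> active={job_B:*/18}
Op 5: register job_B */19 -> active={job_B:*/19}
Op 6: register job_C */7 -> active={job_B:*/19, job_C:*/7}
Op 7: register job_B */15 -> active={job_B:*/15, job_C:*/7}
Op 8: register job_B */19 -> active={job_B:*/19, job_C:*/7}
  job_B: interval 19, next fire after T=140 is 152
  job_C: interval 7, next fire after T=140 is 147
Earliest fire time = 147 (job job_C)

Answer: 147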